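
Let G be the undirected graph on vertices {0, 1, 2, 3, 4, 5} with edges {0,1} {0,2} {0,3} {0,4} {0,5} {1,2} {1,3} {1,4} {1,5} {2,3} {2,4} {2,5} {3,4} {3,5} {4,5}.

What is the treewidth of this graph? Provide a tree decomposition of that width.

Treewidth 5.
Bags: B1 = {0, 1, 2, 3, 4, 5}
Tree: (single bag)

With just one bag of size 6, the width is 6 − 1 = 5, so tw(G) ≤ 5. For the lower bound, the 6 vertices {0, 1, 2, 3, 4, 5} are pairwise adjacent, and any tree decomposition puts a clique entirely inside one bag — forcing width ≥ 5. Hence tw(G) = 5 exactly.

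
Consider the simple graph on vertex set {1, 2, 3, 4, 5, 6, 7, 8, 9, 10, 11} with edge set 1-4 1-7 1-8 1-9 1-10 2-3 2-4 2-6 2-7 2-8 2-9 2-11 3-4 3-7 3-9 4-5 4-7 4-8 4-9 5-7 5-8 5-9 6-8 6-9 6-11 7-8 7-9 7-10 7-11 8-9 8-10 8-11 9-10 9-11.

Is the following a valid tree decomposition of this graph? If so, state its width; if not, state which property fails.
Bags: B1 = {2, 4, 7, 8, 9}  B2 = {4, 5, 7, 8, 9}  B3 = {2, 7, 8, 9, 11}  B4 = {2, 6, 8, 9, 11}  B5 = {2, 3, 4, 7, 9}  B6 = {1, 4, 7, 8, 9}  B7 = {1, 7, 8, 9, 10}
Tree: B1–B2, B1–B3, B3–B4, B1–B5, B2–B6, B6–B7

Every vertex of G appears in some bag (union = {1, 2, 3, 4, 5, 6, 7, 8, 9, 10, 11}); every edge is covered by a bag; and for each vertex v the set of bags containing v is connected in the bag tree. The decomposition is therefore valid. The largest bag has 5 vertices, so the width is 4.

Yes; width 4.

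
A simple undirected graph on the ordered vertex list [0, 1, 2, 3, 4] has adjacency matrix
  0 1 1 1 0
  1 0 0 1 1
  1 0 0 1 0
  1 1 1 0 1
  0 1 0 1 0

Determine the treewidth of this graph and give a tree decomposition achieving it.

Treewidth 2.
Bags: B1 = {0, 1, 3}  B2 = {1, 3, 4}  B3 = {0, 2, 3}
Tree: B1–B2, B1–B3

The largest bag has 3 vertices, giving width 2; this decomposition certifies tw(G) ≤ 2. For the lower bound, the 3 vertices {0, 1, 3} are pairwise adjacent, and any tree decomposition puts a clique entirely inside one bag — forcing width ≥ 2. Hence tw(G) = 2 exactly.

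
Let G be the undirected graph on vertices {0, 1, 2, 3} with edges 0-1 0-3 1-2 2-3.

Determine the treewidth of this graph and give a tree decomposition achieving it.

Treewidth 2.
Bags: B1 = {0, 1, 3}  B2 = {1, 2, 3}
Tree: B1–B2

Each bag holds 3 vertices, so the decomposition has width 2, which upper-bounds the treewidth. The edges 1–0–3–2–1 form a cycle, so G is not a tree and its treewidth is at least 2. Therefore the treewidth is 2.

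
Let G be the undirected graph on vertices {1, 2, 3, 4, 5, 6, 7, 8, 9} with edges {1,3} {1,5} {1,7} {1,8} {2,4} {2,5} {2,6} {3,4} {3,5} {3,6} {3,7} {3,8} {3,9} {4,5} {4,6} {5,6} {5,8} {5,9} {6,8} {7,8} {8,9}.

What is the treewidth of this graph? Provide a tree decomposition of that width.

Every bag has size at most 4, so the width is 4 − 1 = 3 and tw(G) ≤ 3. For the lower bound, the 4 vertices {2, 4, 5, 6} are pairwise adjacent, and any tree decomposition puts a clique entirely inside one bag — forcing width ≥ 3. Therefore the treewidth is 3.

Treewidth 3.
One optimal decomposition is:
Bags: B1 = {3, 5, 6, 8}  B2 = {1, 3, 5, 8}  B3 = {1, 3, 7, 8}  B4 = {3, 4, 5, 6}  B5 = {2, 4, 5, 6}  B6 = {3, 5, 8, 9}
Tree: B1–B2, B2–B3, B1–B4, B4–B5, B1–B6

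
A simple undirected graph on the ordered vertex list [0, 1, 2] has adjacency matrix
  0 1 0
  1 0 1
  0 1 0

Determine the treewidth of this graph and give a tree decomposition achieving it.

Treewidth 1.
One optimal decomposition is:
Bags: B1 = {1, 2}  B2 = {0, 1}
Tree: B1–B2

Every bag has size at most 2, so the width is 2 − 1 = 1 and tw(G) ≤ 1. Any graph with an edge has treewidth ≥ 1, and G has the edge 2–1. The upper and lower bounds meet at 1, so that is the treewidth.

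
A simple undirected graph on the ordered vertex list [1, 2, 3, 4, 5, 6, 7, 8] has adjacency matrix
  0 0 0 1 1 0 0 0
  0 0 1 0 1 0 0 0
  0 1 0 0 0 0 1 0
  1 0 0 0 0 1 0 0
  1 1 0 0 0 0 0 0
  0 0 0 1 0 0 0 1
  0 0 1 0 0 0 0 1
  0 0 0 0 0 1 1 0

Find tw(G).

A width-2 tree decomposition is:
Bags: B1 = {2, 3, 7}  B2 = {2, 7, 8}  B3 = {2, 6, 8}  B4 = {2, 4, 6}  B5 = {1, 2, 4}  B6 = {1, 2, 5}
Tree: B1–B2, B2–B3, B3–B4, B4–B5, B5–B6
Every bag has size at most 3, so the width is 3 − 1 = 2 and tw(G) ≤ 2. For the lower bound, G contains the cycle 2–3–7–8–6–4–1–5–2, so G is not a forest; only forests have treewidth ≤ 1, hence tw(G) ≥ 2. The upper and lower bounds meet at 2, so that is the treewidth.

2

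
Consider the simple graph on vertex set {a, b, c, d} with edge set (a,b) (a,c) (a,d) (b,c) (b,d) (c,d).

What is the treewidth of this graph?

A width-3 tree decomposition is:
Bags: B1 = {a, b, c, d}
Tree: (single bag)
With just one bag of size 4, the width is 4 − 1 = 3, so tw(G) ≤ 3. Conversely, {a, b, c, d} is a clique of size 4, and the vertices of any clique must share a bag in every tree decomposition; so some bag has ≥ 4 vertices and tw(G) ≥ 3. Hence tw(G) = 3 exactly.

3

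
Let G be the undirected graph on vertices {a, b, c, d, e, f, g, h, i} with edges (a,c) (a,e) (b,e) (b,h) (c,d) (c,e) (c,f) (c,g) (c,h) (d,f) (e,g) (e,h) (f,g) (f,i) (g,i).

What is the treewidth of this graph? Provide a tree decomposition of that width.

Every bag has size at most 3, so the width is 3 − 1 = 2 and tw(G) ≤ 2. For the lower bound, the 3 vertices {c, d, f} are pairwise adjacent, and any tree decomposition puts a clique entirely inside one bag — forcing width ≥ 2. Combining the bounds, tw(G) = 2.

Treewidth 2.
One such decomposition:
Bags: B1 = {c, e, g}  B2 = {c, f, g}  B3 = {c, d, f}  B4 = {f, g, i}  B5 = {c, e, h}  B6 = {a, c, e}  B7 = {b, e, h}
Tree: B1–B2, B2–B3, B2–B4, B1–B5, B1–B6, B5–B7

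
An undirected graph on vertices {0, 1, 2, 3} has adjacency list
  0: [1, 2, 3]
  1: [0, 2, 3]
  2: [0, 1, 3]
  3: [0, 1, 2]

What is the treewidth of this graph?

3

A width-3 tree decomposition is:
Bags: B1 = {0, 1, 2, 3}
Tree: (single bag)
With just one bag of size 4, the width is 4 − 1 = 3, so tw(G) ≤ 3. Conversely, {0, 1, 2, 3} is a clique of size 4, and the vertices of any clique must share a bag in every tree decomposition; so some bag has ≥ 4 vertices and tw(G) ≥ 3. Therefore the treewidth is 3.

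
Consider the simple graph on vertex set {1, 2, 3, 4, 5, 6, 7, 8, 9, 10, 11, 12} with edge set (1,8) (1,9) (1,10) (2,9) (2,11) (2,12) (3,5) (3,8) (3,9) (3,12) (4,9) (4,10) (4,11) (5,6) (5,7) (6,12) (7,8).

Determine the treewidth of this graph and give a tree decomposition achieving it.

Every bag has size at most 4, so the width is 4 − 1 = 3 and tw(G) ≤ 3. For the lower bound: the 4 vertex sets {4,10,11}, {1}, {9}, {2,3,8,12} are disjoint, each induces a connected subgraph, and every pair is joined by at least one edge of G. Contracting each set to a single vertex therefore yields K_{4} as a minor, and since treewidth is minor-monotone, tw(G) ≥ tw(K_{4}) = 3. Hence tw(G) = 3 exactly.

Treewidth 3.
Bags: B1 = {1, 4, 10, 11}  B2 = {1, 4, 9, 11}  B3 = {1, 2, 9, 11}  B4 = {1, 2, 8, 9}  B5 = {2, 3, 8, 9}  B6 = {2, 3, 8, 12}  B7 = {3, 7, 8, 12}  B8 = {3, 5, 7, 12}  B9 = {5, 6, 7, 12}
Tree: B1–B2, B2–B3, B3–B4, B4–B5, B5–B6, B6–B7, B7–B8, B8–B9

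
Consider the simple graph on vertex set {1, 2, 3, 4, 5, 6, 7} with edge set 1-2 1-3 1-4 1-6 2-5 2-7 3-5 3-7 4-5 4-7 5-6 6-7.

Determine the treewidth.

3

A width-3 tree decomposition is:
Bags: B1 = {1, 4, 5, 7}  B2 = {1, 2, 5, 7}  B3 = {1, 5, 6, 7}  B4 = {1, 3, 5, 7}
Tree: B1–B2, B2–B3, B3–B4
The largest bag has 4 vertices, giving width 3; this decomposition certifies tw(G) ≤ 3. For the lower bound: the 4 vertex sets {4,5}, {1,2}, {7}, {6} are disjoint, each induces a connected subgraph, and every pair is joined by at least one edge of G. Contracting each set to a single vertex therefore yields K_{4} as a minor, and since treewidth is minor-monotone, tw(G) ≥ tw(K_{4}) = 3. The upper and lower bounds meet at 3, so that is the treewidth.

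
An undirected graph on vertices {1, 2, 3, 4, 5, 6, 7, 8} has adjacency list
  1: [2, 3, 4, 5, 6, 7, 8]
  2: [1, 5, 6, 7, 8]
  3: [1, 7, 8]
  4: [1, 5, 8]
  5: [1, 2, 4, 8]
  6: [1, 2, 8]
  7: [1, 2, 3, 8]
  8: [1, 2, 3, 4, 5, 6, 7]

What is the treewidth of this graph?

3

A width-3 tree decomposition is:
Bags: B1 = {1, 2, 6, 8}  B2 = {1, 2, 5, 8}  B3 = {1, 4, 5, 8}  B4 = {1, 2, 7, 8}  B5 = {1, 3, 7, 8}
Tree: B1–B2, B2–B3, B1–B4, B4–B5
The largest bag has 4 vertices, giving width 3; this decomposition certifies tw(G) ≤ 3. For the lower bound, the 4 vertices {1, 2, 5, 8} are pairwise adjacent, and any tree decomposition puts a clique entirely inside one bag — forcing width ≥ 3. Hence tw(G) = 3 exactly.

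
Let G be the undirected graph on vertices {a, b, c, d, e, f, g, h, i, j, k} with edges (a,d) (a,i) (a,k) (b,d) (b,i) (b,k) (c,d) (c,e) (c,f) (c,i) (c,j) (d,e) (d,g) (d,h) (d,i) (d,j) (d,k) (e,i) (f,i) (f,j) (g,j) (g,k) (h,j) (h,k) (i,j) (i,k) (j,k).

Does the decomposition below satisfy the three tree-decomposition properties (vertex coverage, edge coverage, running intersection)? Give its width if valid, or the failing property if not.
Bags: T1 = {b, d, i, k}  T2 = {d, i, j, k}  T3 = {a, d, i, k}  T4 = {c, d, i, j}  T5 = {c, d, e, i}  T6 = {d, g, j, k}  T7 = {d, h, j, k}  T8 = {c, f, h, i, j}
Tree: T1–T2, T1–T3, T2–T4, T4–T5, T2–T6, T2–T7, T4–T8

A tree decomposition must satisfy three properties: every vertex lies in some bag; for every edge, both endpoints lie together in some bag; and for every vertex, the bags containing it form a connected subtree. Here bags containing vertex h are not connected in the tree, so the decomposition is invalid.

No — bags containing vertex h are not connected in the tree.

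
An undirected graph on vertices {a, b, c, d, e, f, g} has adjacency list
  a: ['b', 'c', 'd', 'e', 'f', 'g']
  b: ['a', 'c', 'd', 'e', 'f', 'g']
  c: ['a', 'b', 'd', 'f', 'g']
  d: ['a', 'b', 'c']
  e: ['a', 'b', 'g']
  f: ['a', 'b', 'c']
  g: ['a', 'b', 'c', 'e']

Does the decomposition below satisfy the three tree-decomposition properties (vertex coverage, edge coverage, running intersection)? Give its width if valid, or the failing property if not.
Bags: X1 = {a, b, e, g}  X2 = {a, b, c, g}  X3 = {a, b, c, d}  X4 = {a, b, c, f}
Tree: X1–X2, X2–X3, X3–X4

Every vertex of G appears in some bag (union = {a, b, c, d, e, f, g}); every edge is covered by a bag; and for each vertex v the set of bags containing v is connected in the bag tree. The decomposition is therefore valid. The largest bag has 4 vertices, so the width is 3.

Yes; width 3.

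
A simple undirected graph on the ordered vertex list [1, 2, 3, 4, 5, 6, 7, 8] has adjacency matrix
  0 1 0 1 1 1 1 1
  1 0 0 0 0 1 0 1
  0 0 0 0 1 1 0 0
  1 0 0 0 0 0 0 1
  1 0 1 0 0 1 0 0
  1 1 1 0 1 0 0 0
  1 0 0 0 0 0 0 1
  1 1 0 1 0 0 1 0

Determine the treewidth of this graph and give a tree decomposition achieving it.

Every bag has size at most 3, so the width is 3 − 1 = 2 and tw(G) ≤ 2. For the lower bound, the 3 vertices {1, 2, 8} are pairwise adjacent, and any tree decomposition puts a clique entirely inside one bag — forcing width ≥ 2. Combining the bounds, tw(G) = 2.

Treewidth 2.
One such decomposition:
Bags: B1 = {1, 2, 8}  B2 = {1, 2, 6}  B3 = {1, 4, 8}  B4 = {1, 5, 6}  B5 = {3, 5, 6}  B6 = {1, 7, 8}
Tree: B1–B2, B1–B3, B2–B4, B4–B5, B1–B6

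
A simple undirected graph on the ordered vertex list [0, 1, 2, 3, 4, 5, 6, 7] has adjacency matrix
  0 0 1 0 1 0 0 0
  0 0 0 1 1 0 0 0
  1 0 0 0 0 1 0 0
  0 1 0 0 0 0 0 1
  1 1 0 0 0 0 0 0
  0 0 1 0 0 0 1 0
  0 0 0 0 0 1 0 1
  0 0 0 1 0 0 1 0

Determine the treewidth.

2

A width-2 tree decomposition is:
Bags: B1 = {3, 6, 7}  B2 = {1, 3, 6}  B3 = {1, 4, 6}  B4 = {0, 4, 6}  B5 = {0, 2, 6}  B6 = {2, 5, 6}
Tree: B1–B2, B2–B3, B3–B4, B4–B5, B5–B6
The largest bag has 3 vertices, giving width 2; this decomposition certifies tw(G) ≤ 2. Since 6–7–3–1–4–0–2–5–6 is a cycle in G, G is not acyclic. Forests are exactly the graphs of treewidth ≤ 1, so tw(G) ≥ 2. Combining the bounds, tw(G) = 2.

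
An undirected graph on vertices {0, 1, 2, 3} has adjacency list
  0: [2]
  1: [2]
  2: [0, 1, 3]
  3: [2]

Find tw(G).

A width-1 tree decomposition is:
Bags: B1 = {2, 3}  B2 = {0, 2}  B3 = {1, 2}
Tree: B1–B2, B1–B3
Each bag holds 2 vertices, so the decomposition has width 1, which upper-bounds the treewidth. G has an edge, so its treewidth is at least 1. Hence tw(G) = 1 exactly.

1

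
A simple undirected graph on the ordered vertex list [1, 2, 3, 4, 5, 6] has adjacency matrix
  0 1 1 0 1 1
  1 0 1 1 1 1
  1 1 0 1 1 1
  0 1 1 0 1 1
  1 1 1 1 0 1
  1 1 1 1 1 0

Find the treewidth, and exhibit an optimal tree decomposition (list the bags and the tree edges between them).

Treewidth 4.
Bags: B1 = {1, 2, 3, 5, 6}  B2 = {2, 3, 4, 5, 6}
Tree: B1–B2

The largest bag has 5 vertices, giving width 4; this decomposition certifies tw(G) ≤ 4. Conversely, {1, 2, 3, 5, 6} is a clique of size 5, and the vertices of any clique must share a bag in every tree decomposition; so some bag has ≥ 5 vertices and tw(G) ≥ 4. Combining the bounds, tw(G) = 4.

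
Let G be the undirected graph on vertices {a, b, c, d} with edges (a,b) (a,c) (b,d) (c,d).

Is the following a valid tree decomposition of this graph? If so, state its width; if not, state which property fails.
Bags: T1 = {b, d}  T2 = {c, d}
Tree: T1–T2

No — vertex a appears in no bag.

A tree decomposition must satisfy three properties: every vertex lies in some bag; for every edge, both endpoints lie together in some bag; and for every vertex, the bags containing it form a connected subtree. Here vertex a appears in no bag, so the decomposition is invalid.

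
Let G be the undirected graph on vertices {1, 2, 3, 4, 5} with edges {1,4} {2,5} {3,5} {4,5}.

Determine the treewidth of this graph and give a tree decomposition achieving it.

The largest bag has 2 vertices, giving width 1; this decomposition certifies tw(G) ≤ 1. Any graph with an edge has treewidth ≥ 1, and G has the edge 1–4. Therefore the treewidth is 1.

Treewidth 1.
One optimal decomposition is:
Bags: B1 = {1, 4}  B2 = {4, 5}  B3 = {2, 5}  B4 = {3, 5}
Tree: B1–B2, B2–B3, B2–B4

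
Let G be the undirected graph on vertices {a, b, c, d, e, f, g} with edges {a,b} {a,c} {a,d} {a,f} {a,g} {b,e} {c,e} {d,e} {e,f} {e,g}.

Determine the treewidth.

A width-2 tree decomposition is:
Bags: B1 = {a, e, f}  B2 = {a, e, g}  B3 = {a, b, e}  B4 = {a, d, e}  B5 = {a, c, e}
Tree: B1–B2, B2–B3, B3–B4, B4–B5
Every bag has size at most 3, so the width is 3 − 1 = 2 and tw(G) ≤ 2. For the lower bound, G contains the cycle e–f–a–g–e, so G is not a forest; only forests have treewidth ≤ 1, hence tw(G) ≥ 2. Hence tw(G) = 2 exactly.

2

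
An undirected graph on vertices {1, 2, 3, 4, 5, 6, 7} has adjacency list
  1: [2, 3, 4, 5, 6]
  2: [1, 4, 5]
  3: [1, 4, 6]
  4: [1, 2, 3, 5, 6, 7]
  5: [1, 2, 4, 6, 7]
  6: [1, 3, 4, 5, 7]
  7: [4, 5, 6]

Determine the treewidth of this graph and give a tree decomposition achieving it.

Each bag holds 4 vertices, so the decomposition has width 3, which upper-bounds the treewidth. For the lower bound, the 4 vertices {1, 3, 4, 6} are pairwise adjacent, and any tree decomposition puts a clique entirely inside one bag — forcing width ≥ 3. Combining the bounds, tw(G) = 3.

Treewidth 3.
One optimal decomposition is:
Bags: B1 = {1, 3, 4, 6}  B2 = {1, 4, 5, 6}  B3 = {1, 2, 4, 5}  B4 = {4, 5, 6, 7}
Tree: B1–B2, B2–B3, B2–B4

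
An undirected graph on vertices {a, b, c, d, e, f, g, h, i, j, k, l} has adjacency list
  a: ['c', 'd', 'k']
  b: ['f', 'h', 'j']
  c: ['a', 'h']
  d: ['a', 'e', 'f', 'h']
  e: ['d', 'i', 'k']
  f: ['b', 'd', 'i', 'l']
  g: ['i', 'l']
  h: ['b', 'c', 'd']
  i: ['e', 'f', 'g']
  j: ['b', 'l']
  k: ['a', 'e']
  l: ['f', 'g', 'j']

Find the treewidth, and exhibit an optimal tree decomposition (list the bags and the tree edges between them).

Treewidth 3.
One such decomposition:
Bags: B1 = {a, c, h, k}  B2 = {a, d, h, k}  B3 = {d, e, h, k}  B4 = {b, d, e, h}  B5 = {b, d, e, f}  B6 = {b, e, f, i}  B7 = {b, f, i, j}  B8 = {f, i, j, l}  B9 = {g, i, j, l}
Tree: B1–B2, B2–B3, B3–B4, B4–B5, B5–B6, B6–B7, B7–B8, B8–B9

Each bag holds 4 vertices, so the decomposition has width 3, which upper-bounds the treewidth. For the lower bound: the 4 vertex sets {a,c,k}, {h}, {d}, {b,e,f,i} are disjoint, each induces a connected subgraph, and every pair is joined by at least one edge of G. Contracting each set to a single vertex therefore yields K_{4} as a minor, and since treewidth is minor-monotone, tw(G) ≥ tw(K_{4}) = 3. The upper and lower bounds meet at 3, so that is the treewidth.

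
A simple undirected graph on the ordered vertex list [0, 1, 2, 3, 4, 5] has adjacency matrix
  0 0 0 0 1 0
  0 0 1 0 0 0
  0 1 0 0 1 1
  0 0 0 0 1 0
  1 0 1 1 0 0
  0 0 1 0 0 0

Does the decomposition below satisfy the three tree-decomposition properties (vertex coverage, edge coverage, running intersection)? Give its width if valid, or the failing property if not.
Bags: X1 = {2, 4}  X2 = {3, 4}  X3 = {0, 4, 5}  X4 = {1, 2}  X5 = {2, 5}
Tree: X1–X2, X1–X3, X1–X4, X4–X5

A tree decomposition must satisfy three properties: every vertex lies in some bag; for every edge, both endpoints lie together in some bag; and for every vertex, the bags containing it form a connected subtree. Here bags containing vertex 5 are not connected in the tree, so the decomposition is invalid.

No — bags containing vertex 5 are not connected in the tree.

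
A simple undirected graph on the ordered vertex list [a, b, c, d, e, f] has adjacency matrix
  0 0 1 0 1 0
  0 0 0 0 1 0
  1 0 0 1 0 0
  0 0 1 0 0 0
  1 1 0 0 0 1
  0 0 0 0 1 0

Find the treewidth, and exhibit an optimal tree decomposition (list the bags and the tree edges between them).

The largest bag has 2 vertices, giving width 1; this decomposition certifies tw(G) ≤ 1. Since G has at least one edge (e.g. b–e), it is not an edgeless graph, so tw(G) ≥ 1. Hence tw(G) = 1 exactly.

Treewidth 1.
One optimal decomposition is:
Bags: B1 = {b, e}  B2 = {a, e}  B3 = {e, f}  B4 = {a, c}  B5 = {c, d}
Tree: B1–B2, B2–B3, B2–B4, B4–B5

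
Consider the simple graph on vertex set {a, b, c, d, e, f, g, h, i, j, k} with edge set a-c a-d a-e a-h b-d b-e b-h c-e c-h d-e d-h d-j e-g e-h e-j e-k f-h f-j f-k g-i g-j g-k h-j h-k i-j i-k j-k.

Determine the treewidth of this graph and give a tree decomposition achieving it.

Each bag holds 4 vertices, so the decomposition has width 3, which upper-bounds the treewidth. On the other hand G contains the 4-clique {e, g, j, k}. A clique must lie in a single bag of any decomposition, so no decomposition can have width below 3. Hence tw(G) = 3 exactly.

Treewidth 3.
One such decomposition:
Bags: B1 = {e, h, j, k}  B2 = {d, e, h, j}  B3 = {a, d, e, h}  B4 = {b, d, e, h}  B5 = {e, g, j, k}  B6 = {f, h, j, k}  B7 = {g, i, j, k}  B8 = {a, c, e, h}
Tree: B1–B2, B2–B3, B3–B4, B1–B5, B1–B6, B5–B7, B3–B8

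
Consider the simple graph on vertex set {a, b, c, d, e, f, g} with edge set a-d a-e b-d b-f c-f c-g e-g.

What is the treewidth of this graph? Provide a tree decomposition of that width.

Every bag has size at most 3, so the width is 3 − 1 = 2 and tw(G) ≤ 2. Since d–a–e–g–c–f–b–d is a cycle in G, G is not acyclic. Forests are exactly the graphs of treewidth ≤ 1, so tw(G) ≥ 2. Hence tw(G) = 2 exactly.

Treewidth 2.
One such decomposition:
Bags: B1 = {a, d, e}  B2 = {d, e, g}  B3 = {c, d, g}  B4 = {c, d, f}  B5 = {b, d, f}
Tree: B1–B2, B2–B3, B3–B4, B4–B5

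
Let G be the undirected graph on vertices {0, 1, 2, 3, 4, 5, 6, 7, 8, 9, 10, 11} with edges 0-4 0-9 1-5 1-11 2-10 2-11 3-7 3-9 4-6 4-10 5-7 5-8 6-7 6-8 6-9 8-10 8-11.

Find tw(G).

A width-3 tree decomposition is:
Bags: B1 = {0, 3, 4, 9}  B2 = {3, 4, 6, 9}  B3 = {3, 4, 6, 7}  B4 = {4, 6, 7, 10}  B5 = {6, 7, 8, 10}  B6 = {5, 7, 8, 10}  B7 = {2, 5, 8, 10}  B8 = {2, 5, 8, 11}  B9 = {1, 2, 5, 11}
Tree: B1–B2, B2–B3, B3–B4, B4–B5, B5–B6, B6–B7, B7–B8, B8–B9
Every bag has size at most 4, so the width is 4 − 1 = 3 and tw(G) ≤ 3. For the lower bound: the 4 vertex sets {0,3,9}, {4}, {6}, {5,7,8,10} are disjoint, each induces a connected subgraph, and every pair is joined by at least one edge of G. Contracting each set to a single vertex therefore yields K_{4} as a minor, and since treewidth is minor-monotone, tw(G) ≥ tw(K_{4}) = 3. Therefore the treewidth is 3.

3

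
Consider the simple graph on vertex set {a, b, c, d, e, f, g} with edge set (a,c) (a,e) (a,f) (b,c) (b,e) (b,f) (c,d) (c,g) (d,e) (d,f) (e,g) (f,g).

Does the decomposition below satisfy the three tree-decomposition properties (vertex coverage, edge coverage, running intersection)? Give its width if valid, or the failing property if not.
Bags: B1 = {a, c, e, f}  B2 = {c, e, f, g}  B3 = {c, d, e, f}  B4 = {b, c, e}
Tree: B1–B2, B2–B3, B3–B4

A tree decomposition must satisfy three properties: every vertex lies in some bag; for every edge, both endpoints lie together in some bag; and for every vertex, the bags containing it form a connected subtree. Here edge (f,b) lies in no bag, so the decomposition is invalid.

No — edge (f,b) lies in no bag.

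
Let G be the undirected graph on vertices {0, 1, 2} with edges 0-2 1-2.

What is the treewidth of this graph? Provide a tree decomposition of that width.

The largest bag has 2 vertices, giving width 1; this decomposition certifies tw(G) ≤ 1. Any graph with an edge has treewidth ≥ 1, and G has the edge 0–2. Therefore the treewidth is 1.

Treewidth 1.
One such decomposition:
Bags: B1 = {0, 2}  B2 = {1, 2}
Tree: B1–B2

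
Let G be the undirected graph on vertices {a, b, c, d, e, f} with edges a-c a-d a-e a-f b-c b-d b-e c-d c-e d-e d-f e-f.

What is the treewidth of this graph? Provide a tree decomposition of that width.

Treewidth 3.
Bags: B1 = {a, c, d, e}  B2 = {a, d, e, f}  B3 = {b, c, d, e}
Tree: B1–B2, B1–B3

Every bag has size at most 4, so the width is 4 − 1 = 3 and tw(G) ≤ 3. For the lower bound, the 4 vertices {a, c, d, e} are pairwise adjacent, and any tree decomposition puts a clique entirely inside one bag — forcing width ≥ 3. Hence tw(G) = 3 exactly.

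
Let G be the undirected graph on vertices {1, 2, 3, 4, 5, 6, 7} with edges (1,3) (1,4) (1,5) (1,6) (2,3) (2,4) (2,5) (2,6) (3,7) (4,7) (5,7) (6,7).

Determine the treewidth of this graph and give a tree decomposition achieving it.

Treewidth 3.
One such decomposition:
Bags: B1 = {1, 2, 4, 7}  B2 = {1, 2, 5, 7}  B3 = {1, 2, 3, 7}  B4 = {1, 2, 6, 7}
Tree: B1–B2, B2–B3, B3–B4

Every bag has size at most 4, so the width is 4 − 1 = 3 and tw(G) ≤ 3. For the lower bound: the 4 vertex sets {4,7}, {2,5}, {1}, {3} are disjoint, each induces a connected subgraph, and every pair is joined by at least one edge of G. Contracting each set to a single vertex therefore yields K_{4} as a minor, and since treewidth is minor-monotone, tw(G) ≥ tw(K_{4}) = 3. The upper and lower bounds meet at 3, so that is the treewidth.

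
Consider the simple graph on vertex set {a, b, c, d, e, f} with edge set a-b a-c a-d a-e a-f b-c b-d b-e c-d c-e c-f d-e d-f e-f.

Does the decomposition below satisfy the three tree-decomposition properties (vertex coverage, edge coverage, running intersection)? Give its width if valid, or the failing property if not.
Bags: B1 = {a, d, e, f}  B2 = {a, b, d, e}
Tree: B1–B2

No — vertex c appears in no bag.

A tree decomposition must satisfy three properties: every vertex lies in some bag; for every edge, both endpoints lie together in some bag; and for every vertex, the bags containing it form a connected subtree. Here vertex c appears in no bag, so the decomposition is invalid.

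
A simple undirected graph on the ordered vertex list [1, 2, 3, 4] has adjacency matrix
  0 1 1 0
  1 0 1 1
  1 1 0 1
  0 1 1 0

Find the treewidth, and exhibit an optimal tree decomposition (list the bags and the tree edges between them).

The largest bag has 3 vertices, giving width 2; this decomposition certifies tw(G) ≤ 2. Conversely, {1, 2, 3} is a clique of size 3, and the vertices of any clique must share a bag in every tree decomposition; so some bag has ≥ 3 vertices and tw(G) ≥ 2. Therefore the treewidth is 2.

Treewidth 2.
One optimal decomposition is:
Bags: B1 = {2, 3, 4}  B2 = {1, 2, 3}
Tree: B1–B2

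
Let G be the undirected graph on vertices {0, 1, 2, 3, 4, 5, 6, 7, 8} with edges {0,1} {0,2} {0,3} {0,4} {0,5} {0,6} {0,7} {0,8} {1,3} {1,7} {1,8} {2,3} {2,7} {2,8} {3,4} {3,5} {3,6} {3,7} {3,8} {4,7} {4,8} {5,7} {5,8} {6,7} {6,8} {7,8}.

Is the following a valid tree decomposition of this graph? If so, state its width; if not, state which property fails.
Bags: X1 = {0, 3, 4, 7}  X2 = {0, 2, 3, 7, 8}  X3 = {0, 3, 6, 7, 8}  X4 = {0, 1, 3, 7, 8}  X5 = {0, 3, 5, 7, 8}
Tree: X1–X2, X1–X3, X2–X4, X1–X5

A tree decomposition must satisfy three properties: every vertex lies in some bag; for every edge, both endpoints lie together in some bag; and for every vertex, the bags containing it form a connected subtree. Here edge (8,4) lies in no bag, so the decomposition is invalid.

No — edge (8,4) lies in no bag.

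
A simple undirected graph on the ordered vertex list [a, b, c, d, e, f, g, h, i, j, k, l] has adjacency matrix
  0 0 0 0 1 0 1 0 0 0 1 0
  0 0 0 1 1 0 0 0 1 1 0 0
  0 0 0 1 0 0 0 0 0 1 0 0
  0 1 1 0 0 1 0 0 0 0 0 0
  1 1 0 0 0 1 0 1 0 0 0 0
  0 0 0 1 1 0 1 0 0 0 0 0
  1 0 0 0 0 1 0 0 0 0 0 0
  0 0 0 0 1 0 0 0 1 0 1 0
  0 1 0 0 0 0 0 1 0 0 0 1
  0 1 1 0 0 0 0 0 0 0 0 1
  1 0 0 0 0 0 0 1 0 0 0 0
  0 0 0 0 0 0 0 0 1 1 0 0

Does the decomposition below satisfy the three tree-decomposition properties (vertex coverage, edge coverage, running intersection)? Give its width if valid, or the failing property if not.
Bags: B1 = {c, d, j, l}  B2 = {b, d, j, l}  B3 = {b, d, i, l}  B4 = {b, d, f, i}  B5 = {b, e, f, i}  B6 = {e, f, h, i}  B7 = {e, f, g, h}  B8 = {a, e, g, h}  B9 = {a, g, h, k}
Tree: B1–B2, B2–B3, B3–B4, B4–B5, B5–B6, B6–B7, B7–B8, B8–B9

Yes; width 3.

Every vertex of G appears in some bag (union = {a, b, c, d, e, f, g, h, i, j, k, l}); every edge is covered by a bag; and for each vertex v the set of bags containing v is connected in the bag tree. The decomposition is therefore valid. The largest bag has 4 vertices, so the width is 3.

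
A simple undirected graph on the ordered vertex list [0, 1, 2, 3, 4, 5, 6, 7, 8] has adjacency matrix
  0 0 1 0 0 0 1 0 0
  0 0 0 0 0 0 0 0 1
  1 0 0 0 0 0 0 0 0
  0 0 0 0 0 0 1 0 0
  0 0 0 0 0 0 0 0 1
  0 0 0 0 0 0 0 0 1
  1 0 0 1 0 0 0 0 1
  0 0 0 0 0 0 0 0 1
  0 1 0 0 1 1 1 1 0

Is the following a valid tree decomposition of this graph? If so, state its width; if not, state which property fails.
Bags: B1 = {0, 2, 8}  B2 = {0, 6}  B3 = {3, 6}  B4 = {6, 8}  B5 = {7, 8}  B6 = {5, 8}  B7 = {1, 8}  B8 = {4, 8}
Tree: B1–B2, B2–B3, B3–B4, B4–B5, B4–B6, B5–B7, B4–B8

A tree decomposition must satisfy three properties: every vertex lies in some bag; for every edge, both endpoints lie together in some bag; and for every vertex, the bags containing it form a connected subtree. Here bags containing vertex 8 are not connected in the tree, so the decomposition is invalid.

No — bags containing vertex 8 are not connected in the tree.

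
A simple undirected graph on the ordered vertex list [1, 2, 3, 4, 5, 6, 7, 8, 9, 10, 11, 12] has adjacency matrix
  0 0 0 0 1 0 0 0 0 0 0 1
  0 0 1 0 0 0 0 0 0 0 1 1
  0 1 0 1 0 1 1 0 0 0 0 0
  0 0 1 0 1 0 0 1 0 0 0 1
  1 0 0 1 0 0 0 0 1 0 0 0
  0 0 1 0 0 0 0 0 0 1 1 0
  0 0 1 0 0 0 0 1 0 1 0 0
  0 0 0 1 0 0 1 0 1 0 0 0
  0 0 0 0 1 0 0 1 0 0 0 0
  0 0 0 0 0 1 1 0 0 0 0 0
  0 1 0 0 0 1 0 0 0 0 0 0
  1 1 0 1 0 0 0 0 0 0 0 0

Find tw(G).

3

A width-3 tree decomposition is:
Bags: B1 = {2, 6, 10, 11}  B2 = {2, 3, 6, 10}  B3 = {2, 3, 7, 10}  B4 = {2, 3, 7, 12}  B5 = {3, 4, 7, 12}  B6 = {4, 7, 8, 12}  B7 = {1, 4, 8, 12}  B8 = {1, 4, 5, 8}  B9 = {1, 5, 8, 9}
Tree: B1–B2, B2–B3, B3–B4, B4–B5, B5–B6, B6–B7, B7–B8, B8–B9
Each bag holds 4 vertices, so the decomposition has width 3, which upper-bounds the treewidth. For the lower bound: the 4 vertex sets {6,10,11}, {2}, {3}, {4,7,8,12} are disjoint, each induces a connected subgraph, and every pair is joined by at least one edge of G. Contracting each set to a single vertex therefore yields K_{4} as a minor, and since treewidth is minor-monotone, tw(G) ≥ tw(K_{4}) = 3. Hence tw(G) = 3 exactly.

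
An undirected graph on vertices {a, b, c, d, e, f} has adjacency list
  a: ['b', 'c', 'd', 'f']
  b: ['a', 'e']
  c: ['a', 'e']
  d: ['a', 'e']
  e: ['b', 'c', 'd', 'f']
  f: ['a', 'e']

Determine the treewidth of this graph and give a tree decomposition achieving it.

Treewidth 2.
One optimal decomposition is:
Bags: B1 = {a, c, e}  B2 = {a, b, e}  B3 = {a, d, e}  B4 = {a, e, f}
Tree: B1–B2, B2–B3, B3–B4

Every bag has size at most 3, so the width is 3 − 1 = 2 and tw(G) ≤ 2. For the lower bound, G contains the cycle c–a–b–e–c, so G is not a forest; only forests have treewidth ≤ 1, hence tw(G) ≥ 2. Therefore the treewidth is 2.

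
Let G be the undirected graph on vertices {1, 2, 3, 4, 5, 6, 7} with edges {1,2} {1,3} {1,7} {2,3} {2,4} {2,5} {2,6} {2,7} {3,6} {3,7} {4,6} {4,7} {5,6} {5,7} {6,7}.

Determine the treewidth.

3

A width-3 tree decomposition is:
Bags: B1 = {2, 3, 6, 7}  B2 = {2, 4, 6, 7}  B3 = {2, 5, 6, 7}  B4 = {1, 2, 3, 7}
Tree: B1–B2, B1–B3, B1–B4
Each bag holds 4 vertices, so the decomposition has width 3, which upper-bounds the treewidth. Conversely, {1, 2, 3, 7} is a clique of size 4, and the vertices of any clique must share a bag in every tree decomposition; so some bag has ≥ 4 vertices and tw(G) ≥ 3. The upper and lower bounds meet at 3, so that is the treewidth.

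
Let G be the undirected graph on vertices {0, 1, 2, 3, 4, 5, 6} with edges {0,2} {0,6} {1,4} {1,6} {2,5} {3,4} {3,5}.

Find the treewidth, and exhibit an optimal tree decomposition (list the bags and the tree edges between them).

Treewidth 2.
One such decomposition:
Bags: B1 = {3, 4, 5}  B2 = {2, 4, 5}  B3 = {0, 2, 4}  B4 = {0, 4, 6}  B5 = {1, 4, 6}
Tree: B1–B2, B2–B3, B3–B4, B4–B5

Each bag holds 3 vertices, so the decomposition has width 2, which upper-bounds the treewidth. For the lower bound, G contains the cycle 4–3–5–2–0–6–1–4, so G is not a forest; only forests have treewidth ≤ 1, hence tw(G) ≥ 2. Combining the bounds, tw(G) = 2.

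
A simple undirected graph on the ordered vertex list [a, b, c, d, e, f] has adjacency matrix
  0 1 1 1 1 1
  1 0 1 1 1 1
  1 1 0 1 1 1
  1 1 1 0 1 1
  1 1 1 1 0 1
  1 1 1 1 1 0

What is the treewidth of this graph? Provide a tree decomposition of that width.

Treewidth 5.
One optimal decomposition is:
Bags: B1 = {a, b, c, d, e, f}
Tree: (single bag)

A single bag containing all 6 vertices is trivially a valid decomposition of width 5. For the lower bound, the 6 vertices {a, b, c, d, e, f} are pairwise adjacent, and any tree decomposition puts a clique entirely inside one bag — forcing width ≥ 5. Therefore the treewidth is 5.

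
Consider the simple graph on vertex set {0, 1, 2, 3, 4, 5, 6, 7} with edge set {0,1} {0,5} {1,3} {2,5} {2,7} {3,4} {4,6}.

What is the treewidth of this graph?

1

A width-1 tree decomposition is:
Bags: B1 = {2, 7}  B2 = {2, 5}  B3 = {0, 5}  B4 = {0, 1}  B5 = {1, 3}  B6 = {3, 4}  B7 = {4, 6}
Tree: B1–B2, B2–B3, B3–B4, B4–B5, B5–B6, B6–B7
Every bag has size at most 2, so the width is 2 − 1 = 1 and tw(G) ≤ 1. G has an edge, so its treewidth is at least 1. Hence tw(G) = 1 exactly.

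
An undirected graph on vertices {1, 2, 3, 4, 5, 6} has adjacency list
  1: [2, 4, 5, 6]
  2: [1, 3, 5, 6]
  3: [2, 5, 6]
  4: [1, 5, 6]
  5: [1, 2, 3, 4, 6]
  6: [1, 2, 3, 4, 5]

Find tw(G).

3

A width-3 tree decomposition is:
Bags: B1 = {1, 2, 5, 6}  B2 = {2, 3, 5, 6}  B3 = {1, 4, 5, 6}
Tree: B1–B2, B1–B3
Every bag has size at most 4, so the width is 4 − 1 = 3 and tw(G) ≤ 3. On the other hand G contains the 4-clique {1, 2, 5, 6}. A clique must lie in a single bag of any decomposition, so no decomposition can have width below 3. Combining the bounds, tw(G) = 3.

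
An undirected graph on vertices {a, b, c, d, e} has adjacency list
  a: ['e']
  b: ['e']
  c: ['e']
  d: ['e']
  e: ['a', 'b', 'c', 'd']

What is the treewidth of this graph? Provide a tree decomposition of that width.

Treewidth 1.
One optimal decomposition is:
Bags: B1 = {b, e}  B2 = {d, e}  B3 = {c, e}  B4 = {a, e}
Tree: B1–B2, B2–B3, B3–B4

Every bag has size at most 2, so the width is 2 − 1 = 1 and tw(G) ≤ 1. G has an edge, so its treewidth is at least 1. The upper and lower bounds meet at 1, so that is the treewidth.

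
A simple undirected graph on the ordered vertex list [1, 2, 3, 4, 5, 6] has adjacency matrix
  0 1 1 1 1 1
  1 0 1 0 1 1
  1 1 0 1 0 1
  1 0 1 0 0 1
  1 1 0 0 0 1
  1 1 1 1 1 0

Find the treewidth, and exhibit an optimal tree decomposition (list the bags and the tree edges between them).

Treewidth 3.
Bags: B1 = {1, 2, 3, 6}  B2 = {1, 2, 5, 6}  B3 = {1, 3, 4, 6}
Tree: B1–B2, B1–B3

Each bag holds 4 vertices, so the decomposition has width 3, which upper-bounds the treewidth. Conversely, {1, 2, 3, 6} is a clique of size 4, and the vertices of any clique must share a bag in every tree decomposition; so some bag has ≥ 4 vertices and tw(G) ≥ 3. Hence tw(G) = 3 exactly.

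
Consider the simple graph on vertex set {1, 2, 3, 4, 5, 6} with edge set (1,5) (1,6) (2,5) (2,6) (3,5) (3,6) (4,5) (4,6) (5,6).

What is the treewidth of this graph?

2

A width-2 tree decomposition is:
Bags: B1 = {3, 5, 6}  B2 = {1, 5, 6}  B3 = {4, 5, 6}  B4 = {2, 5, 6}
Tree: B1–B2, B1–B3, B2–B4
Every bag has size at most 3, so the width is 3 − 1 = 2 and tw(G) ≤ 2. On the other hand G contains the 3-clique {1, 5, 6}. A clique must lie in a single bag of any decomposition, so no decomposition can have width below 2. Therefore the treewidth is 2.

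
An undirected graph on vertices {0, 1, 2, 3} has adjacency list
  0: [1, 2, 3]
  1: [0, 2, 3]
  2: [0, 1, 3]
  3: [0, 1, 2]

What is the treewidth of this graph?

3

A width-3 tree decomposition is:
Bags: B1 = {0, 1, 2, 3}
Tree: (single bag)
A single bag containing all 4 vertices is trivially a valid decomposition of width 3. Conversely, {0, 1, 2, 3} is a clique of size 4, and the vertices of any clique must share a bag in every tree decomposition; so some bag has ≥ 4 vertices and tw(G) ≥ 3. Combining the bounds, tw(G) = 3.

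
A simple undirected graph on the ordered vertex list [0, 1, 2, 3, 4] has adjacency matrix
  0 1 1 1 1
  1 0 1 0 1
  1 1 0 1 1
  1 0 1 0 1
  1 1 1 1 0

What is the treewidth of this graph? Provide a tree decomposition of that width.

The largest bag has 4 vertices, giving width 3; this decomposition certifies tw(G) ≤ 3. For the lower bound, the 4 vertices {0, 1, 2, 4} are pairwise adjacent, and any tree decomposition puts a clique entirely inside one bag — forcing width ≥ 3. The upper and lower bounds meet at 3, so that is the treewidth.

Treewidth 3.
One optimal decomposition is:
Bags: B1 = {0, 2, 3, 4}  B2 = {0, 1, 2, 4}
Tree: B1–B2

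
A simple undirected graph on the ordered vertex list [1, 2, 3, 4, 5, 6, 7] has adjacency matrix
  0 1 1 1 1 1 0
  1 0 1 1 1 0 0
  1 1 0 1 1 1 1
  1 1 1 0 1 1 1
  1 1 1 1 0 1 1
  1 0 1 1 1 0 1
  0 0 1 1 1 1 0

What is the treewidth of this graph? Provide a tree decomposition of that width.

Treewidth 4.
Bags: B1 = {3, 4, 5, 6, 7}  B2 = {1, 3, 4, 5, 6}  B3 = {1, 2, 3, 4, 5}
Tree: B1–B2, B2–B3

The largest bag has 5 vertices, giving width 4; this decomposition certifies tw(G) ≤ 4. For the lower bound, the 5 vertices {1, 2, 3, 4, 5} are pairwise adjacent, and any tree decomposition puts a clique entirely inside one bag — forcing width ≥ 4. Therefore the treewidth is 4.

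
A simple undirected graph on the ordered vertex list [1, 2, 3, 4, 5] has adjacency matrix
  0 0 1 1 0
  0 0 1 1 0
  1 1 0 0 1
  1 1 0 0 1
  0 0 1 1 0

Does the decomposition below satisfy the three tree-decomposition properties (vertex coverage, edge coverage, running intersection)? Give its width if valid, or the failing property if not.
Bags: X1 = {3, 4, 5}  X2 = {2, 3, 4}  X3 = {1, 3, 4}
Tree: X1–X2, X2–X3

Checking the three conditions: (i) the bags cover all of {1, 2, 3, 4, 5}; (ii) for each edge, some bag contains both endpoints; (iii) the bags containing any fixed vertex form a subtree. All hold, so the decomposition is valid with width 3 − 1 = 2.

Yes; width 2.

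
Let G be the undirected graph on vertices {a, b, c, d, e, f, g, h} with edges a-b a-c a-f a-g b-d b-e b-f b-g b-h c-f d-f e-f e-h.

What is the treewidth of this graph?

A width-2 tree decomposition is:
Bags: B1 = {a, b, g}  B2 = {a, b, f}  B3 = {b, d, f}  B4 = {b, e, f}  B5 = {b, e, h}  B6 = {a, c, f}
Tree: B1–B2, B2–B3, B2–B4, B4–B5, B2–B6
Each bag holds 3 vertices, so the decomposition has width 2, which upper-bounds the treewidth. On the other hand G contains the 3-clique {a, c, f}. A clique must lie in a single bag of any decomposition, so no decomposition can have width below 2. The upper and lower bounds meet at 2, so that is the treewidth.

2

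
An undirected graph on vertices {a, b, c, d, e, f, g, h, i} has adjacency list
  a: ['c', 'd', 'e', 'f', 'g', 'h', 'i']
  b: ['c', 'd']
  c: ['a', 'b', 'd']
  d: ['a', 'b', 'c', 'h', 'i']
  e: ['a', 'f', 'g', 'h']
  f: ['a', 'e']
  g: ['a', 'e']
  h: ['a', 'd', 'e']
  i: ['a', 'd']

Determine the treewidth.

2

A width-2 tree decomposition is:
Bags: B1 = {a, d, i}  B2 = {a, d, h}  B3 = {a, c, d}  B4 = {a, e, h}  B5 = {a, e, g}  B6 = {a, e, f}  B7 = {b, c, d}
Tree: B1–B2, B2–B3, B2–B4, B4–B5, B4–B6, B3–B7
The largest bag has 3 vertices, giving width 2; this decomposition certifies tw(G) ≤ 2. Conversely, {a, d, h} is a clique of size 3, and the vertices of any clique must share a bag in every tree decomposition; so some bag has ≥ 3 vertices and tw(G) ≥ 2. Combining the bounds, tw(G) = 2.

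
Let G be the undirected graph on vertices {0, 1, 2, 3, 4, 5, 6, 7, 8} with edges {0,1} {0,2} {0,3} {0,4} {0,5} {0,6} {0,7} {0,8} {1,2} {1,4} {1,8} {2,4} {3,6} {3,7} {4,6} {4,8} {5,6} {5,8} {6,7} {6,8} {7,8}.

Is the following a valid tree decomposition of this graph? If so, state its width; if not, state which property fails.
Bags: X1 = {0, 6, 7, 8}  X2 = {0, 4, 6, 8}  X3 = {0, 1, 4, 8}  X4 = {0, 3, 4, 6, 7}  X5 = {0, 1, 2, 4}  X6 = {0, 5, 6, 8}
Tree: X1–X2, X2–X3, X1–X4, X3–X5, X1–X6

A tree decomposition must satisfy three properties: every vertex lies in some bag; for every edge, both endpoints lie together in some bag; and for every vertex, the bags containing it form a connected subtree. Here bags containing vertex 4 are not connected in the tree, so the decomposition is invalid.

No — bags containing vertex 4 are not connected in the tree.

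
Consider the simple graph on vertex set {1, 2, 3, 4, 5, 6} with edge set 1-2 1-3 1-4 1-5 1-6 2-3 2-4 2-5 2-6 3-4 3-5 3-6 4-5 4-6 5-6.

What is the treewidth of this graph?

5

A width-5 tree decomposition is:
Bags: B1 = {1, 2, 3, 4, 5, 6}
Tree: (single bag)
With just one bag of size 6, the width is 6 − 1 = 5, so tw(G) ≤ 5. Conversely, {1, 2, 3, 4, 5, 6} is a clique of size 6, and the vertices of any clique must share a bag in every tree decomposition; so some bag has ≥ 6 vertices and tw(G) ≥ 5. Combining the bounds, tw(G) = 5.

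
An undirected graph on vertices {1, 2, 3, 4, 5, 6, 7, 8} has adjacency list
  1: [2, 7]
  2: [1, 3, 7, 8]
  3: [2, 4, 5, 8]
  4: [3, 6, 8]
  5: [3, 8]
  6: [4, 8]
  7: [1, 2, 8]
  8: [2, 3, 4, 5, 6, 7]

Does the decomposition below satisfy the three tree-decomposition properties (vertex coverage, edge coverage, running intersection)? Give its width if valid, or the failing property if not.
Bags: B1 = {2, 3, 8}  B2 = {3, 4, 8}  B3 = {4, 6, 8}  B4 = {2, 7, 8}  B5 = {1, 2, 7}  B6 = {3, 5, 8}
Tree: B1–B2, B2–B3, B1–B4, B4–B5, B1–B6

Yes; width 2.

Checking the three conditions: (i) the bags cover all of {1, 2, 3, 4, 5, 6, 7, 8}; (ii) for each edge, some bag contains both endpoints; (iii) the bags containing any fixed vertex form a subtree. All hold, so the decomposition is valid with width 3 − 1 = 2.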